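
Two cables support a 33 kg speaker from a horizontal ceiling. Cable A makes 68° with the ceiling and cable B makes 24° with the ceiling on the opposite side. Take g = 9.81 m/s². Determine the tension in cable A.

Weight W = 33 × 9.81 = 323.7 N acts straight down.
Horizontal: T_A cos 68° = T_B cos 24°  →  T_B = 0.4101 T_A.
Vertical: T_A sin 68° + T_B sin 24° = 323.7.
Substituting the horizontal relation into the vertical equation gives 1.094 T_A = 323.7, so T_A = 295.9 N.

T_A ≈ 296 N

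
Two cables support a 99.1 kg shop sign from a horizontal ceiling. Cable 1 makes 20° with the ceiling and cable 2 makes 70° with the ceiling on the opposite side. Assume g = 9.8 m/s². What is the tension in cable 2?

Weight W = 99.1 × 9.8 = 971.2 N acts straight down.
Horizontal: T_1 cos 20° = T_2 cos 70°  →  T_1 = 0.364 T_2.
Vertical: T_1 sin 20° + T_2 sin 70° = 971.2.
Substituting the horizontal relation into the vertical equation gives 1.064 T_2 = 971.2, so T_2 = 912.6 N.

T_2 ≈ 913 N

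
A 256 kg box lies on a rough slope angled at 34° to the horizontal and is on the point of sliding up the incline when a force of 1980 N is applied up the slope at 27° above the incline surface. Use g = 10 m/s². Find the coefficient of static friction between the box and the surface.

On the verge of sliding up the incline, friction is at its maximum μN and acts down the slope.
Perpendicular to incline: N = W cos 34° − P sin 27° = 2122 − 898.9 = 1223 N.
Along incline: P cos 27° − μN = W sin 34° → μ = −(W sin 34° − P cos 27°) / N = 0.2719.

μ ≈ 0.272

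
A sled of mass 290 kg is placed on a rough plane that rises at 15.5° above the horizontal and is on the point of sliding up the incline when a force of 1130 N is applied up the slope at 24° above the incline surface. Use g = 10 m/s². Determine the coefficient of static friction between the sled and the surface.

On the verge of sliding up the incline, friction is at its maximum μN and acts down the slope.
Perpendicular to incline: N = W cos 15.5° − P sin 24° = 2795 − 459.6 = 2335 N.
Along incline: P cos 24° − μN = W sin 15.5° → μ = −(W sin 15.5° − P cos 24°) / N = 0.1102.

μ ≈ 0.110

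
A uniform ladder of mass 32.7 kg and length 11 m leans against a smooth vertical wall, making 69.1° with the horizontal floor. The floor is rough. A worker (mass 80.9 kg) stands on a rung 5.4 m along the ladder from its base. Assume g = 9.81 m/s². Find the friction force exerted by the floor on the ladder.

f ≈ 210 N

Torques about the foot: N_wall · 11 sin 69.1° = 32.7×9.81×5.5 cos 69.1° + 80.9×9.81×5.4 cos 69.1° → N_wall = 210.02 N.
ΣF_x = 0: f_floor = N_wall = 210.02 N.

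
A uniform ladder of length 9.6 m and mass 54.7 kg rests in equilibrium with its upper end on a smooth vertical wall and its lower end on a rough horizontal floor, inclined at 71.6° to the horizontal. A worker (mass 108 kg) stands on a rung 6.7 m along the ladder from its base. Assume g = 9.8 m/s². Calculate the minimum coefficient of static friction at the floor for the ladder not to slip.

ΣF_y = 0: N_floor = 54.7×9.8 + 108×9.8 = 1594.5 N.
Torques about the foot: N_wall · 9.6 sin 71.6° = 54.7×9.8×4.8 cos 71.6° + 108×9.8×6.7 cos 71.6° → N_wall = 334.89 N.
ΣF_x = 0: f_floor = N_wall = 334.89 N.
μ_min = f_floor / N_floor = 334.89 / 1594.5 = 0.21.

μ_min ≈ 0.210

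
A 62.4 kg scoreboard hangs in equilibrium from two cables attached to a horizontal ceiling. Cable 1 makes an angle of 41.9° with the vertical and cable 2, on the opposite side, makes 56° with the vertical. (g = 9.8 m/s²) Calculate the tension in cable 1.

T_1 ≈ 512 N

Angles from the horizontal: cable 1 is 90° − 41.9° = 48.1°, cable 2 is 90° − 56° = 34°.
Weight W = 62.4 × 9.8 = 611.5 N acts straight down.
Horizontal: T_1 cos 48.1° = T_2 cos 34°  →  T_2 = 0.8056 T_1.
Vertical: T_1 sin 48.1° + T_2 sin 34° = 611.5.
Substituting the horizontal relation into the vertical equation gives 1.195 T_1 = 611.5, so T_1 = 511.8 N.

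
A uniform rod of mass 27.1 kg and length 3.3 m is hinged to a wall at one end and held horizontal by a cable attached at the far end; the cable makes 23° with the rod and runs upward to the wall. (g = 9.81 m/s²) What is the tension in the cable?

T ≈ 340 N

Take torques about the hinge: T sin 23° · 3.3 = 27.1×9.81×1.65 = 438.65 N·m.
So T = 438.65 / (0.3907 × 3.3) = 340.2 N.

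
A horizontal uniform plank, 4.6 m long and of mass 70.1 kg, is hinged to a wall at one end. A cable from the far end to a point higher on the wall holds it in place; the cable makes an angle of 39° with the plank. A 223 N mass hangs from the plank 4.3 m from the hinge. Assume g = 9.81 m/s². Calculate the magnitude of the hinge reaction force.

|H| ≈ 770 N

Take torques about the hinge: T sin 39° · 4.6 = 70.1×9.81×2.3 + 223×4.3 = 2540.6 N·m.
So T = 2540.6 / (0.6293 × 4.6) = 877.61 N.
ΣF_x = 0: H_x = T cos 39° = 682.03 N.
ΣF_y = 0: H_y = (70.1×9.81 + 223) − T sin 39° = 910.68 − 552.3 = 358.38 N.
|H| = √(H_x² + H_y²) = √((682.03)² + (358.38)²) = 770.46 N.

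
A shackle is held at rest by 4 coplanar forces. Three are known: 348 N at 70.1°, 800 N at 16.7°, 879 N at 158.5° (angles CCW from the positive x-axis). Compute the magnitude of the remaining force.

Sum the known components: ΣF_x = 66.87 N, ΣF_y = 879.3 N.
For equilibrium the remaining force must supply (−ΣF_x, −ΣF_y) = (-66.87, -879.3) N.
Magnitude = √((-66.87)² + (-879.3)²) = 881.8 N; direction = atan2(-879.3, -66.87) = 265.7°.

F ≈ 882 N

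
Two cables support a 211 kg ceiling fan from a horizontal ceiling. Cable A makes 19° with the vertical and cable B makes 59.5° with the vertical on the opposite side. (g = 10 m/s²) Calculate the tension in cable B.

T_B ≈ 701 N

Angles from the horizontal: cable A is 90° − 19° = 71°, cable B is 90° − 59.5° = 30.5°.
Weight W = 211 × 10 = 2110 N acts straight down.
Horizontal: T_A cos 71° = T_B cos 30.5°  →  T_A = 2.647 T_B.
Vertical: T_A sin 71° + T_B sin 30.5° = 2110.
Substituting the horizontal relation into the vertical equation gives 3.01 T_B = 2110, so T_B = 701 N.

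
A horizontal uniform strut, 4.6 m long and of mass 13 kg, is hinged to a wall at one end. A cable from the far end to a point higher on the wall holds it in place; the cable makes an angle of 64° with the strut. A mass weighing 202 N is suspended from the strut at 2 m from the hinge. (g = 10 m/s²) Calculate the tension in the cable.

T ≈ 170 N

Take torques about the hinge: T sin 64° · 4.6 = 13×10×2.3 + 202×2 = 703 N·m.
So T = 703 / (0.8988 × 4.6) = 170.03 N.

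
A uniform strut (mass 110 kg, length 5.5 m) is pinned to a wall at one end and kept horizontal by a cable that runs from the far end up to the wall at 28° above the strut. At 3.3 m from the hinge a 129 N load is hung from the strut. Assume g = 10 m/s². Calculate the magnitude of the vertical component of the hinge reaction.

|H_y| ≈ 602 N

Take torques about the hinge: T sin 28° · 5.5 = 110×10×2.75 + 129×3.3 = 3450.7 N·m.
So T = 3450.7 / (0.4695 × 5.5) = 1336.4 N.
ΣF_y = 0: H_y = (110×10 + 129) − T sin 28° = 1229 − 627.4 = 601.6 N.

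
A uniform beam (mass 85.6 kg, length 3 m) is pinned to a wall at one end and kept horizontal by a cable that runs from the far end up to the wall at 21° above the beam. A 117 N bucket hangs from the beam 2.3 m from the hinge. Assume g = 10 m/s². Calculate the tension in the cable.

T ≈ 1440 N

Take torques about the hinge: T sin 21° · 3 = 85.6×10×1.5 + 117×2.3 = 1553.1 N·m.
So T = 1553.1 / (0.3584 × 3) = 1444.6 N.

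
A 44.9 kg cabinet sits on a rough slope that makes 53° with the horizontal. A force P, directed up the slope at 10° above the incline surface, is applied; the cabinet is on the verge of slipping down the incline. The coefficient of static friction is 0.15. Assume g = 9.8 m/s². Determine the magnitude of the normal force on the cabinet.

N ≈ 208 N

On the verge of sliding down the incline, friction equals μN and acts up the slope.
Perpendicular: N + P sin 10° = W cos 53° = 264.8 N.
Along incline: P cos 10° + μN = W sin 53° with W sin 53° = 351.4 N.
Solving the pair for P and N: P = 325.1 N, N = 208.4 N (and f = μN = 31.25 N).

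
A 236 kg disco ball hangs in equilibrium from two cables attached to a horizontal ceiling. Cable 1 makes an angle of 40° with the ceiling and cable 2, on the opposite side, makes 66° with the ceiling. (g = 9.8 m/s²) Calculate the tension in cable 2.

T_2 ≈ 1840 N

Weight W = 236 × 9.8 = 2313 N acts straight down.
Horizontal: T_1 cos 40° = T_2 cos 66°  →  T_1 = 0.531 T_2.
Vertical: T_1 sin 40° + T_2 sin 66° = 2313.
Substituting the horizontal relation into the vertical equation gives 1.255 T_2 = 2313, so T_2 = 1843 N.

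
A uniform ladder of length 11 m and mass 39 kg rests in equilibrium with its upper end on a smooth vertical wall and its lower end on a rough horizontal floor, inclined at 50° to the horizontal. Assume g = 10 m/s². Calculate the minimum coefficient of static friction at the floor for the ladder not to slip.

ΣF_y = 0: N_floor = 39×10 = 390 N.
Torques about the foot: N_wall · 11 sin 50° = 39×10×5.5 cos 50° → N_wall = 163.62 N.
ΣF_x = 0: f_floor = N_wall = 163.62 N.
μ_min = f_floor / N_floor = 163.62 / 390 = 0.4195.

μ_min ≈ 0.420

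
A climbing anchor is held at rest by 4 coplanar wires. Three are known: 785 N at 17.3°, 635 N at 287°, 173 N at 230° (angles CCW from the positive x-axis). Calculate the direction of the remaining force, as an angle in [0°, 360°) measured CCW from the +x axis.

Sum the known components: ΣF_x = 823.9 N, ΣF_y = -506.3 N.
For equilibrium the remaining force must supply (−ΣF_x, −ΣF_y) = (-823.9, 506.3) N.
Magnitude = √((-823.9)² + (506.3)²) = 967.1 N; direction = atan2(506.3, -823.9) = 148.4°.

θ ≈ 148°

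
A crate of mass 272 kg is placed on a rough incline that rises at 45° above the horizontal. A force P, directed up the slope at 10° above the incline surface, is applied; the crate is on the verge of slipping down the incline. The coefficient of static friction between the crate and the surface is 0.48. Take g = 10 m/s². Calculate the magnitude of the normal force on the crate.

On the verge of sliding down the incline, friction equals μN and acts up the slope.
Perpendicular: N + P sin 10° = W cos 45° = 1923 N.
Along incline: P cos 10° + μN = W sin 45° with W sin 45° = 1923 N.
Solving the pair for P and N: P = 1109 N, N = 1731 N (and f = μN = 830.7 N).

N ≈ 1730 N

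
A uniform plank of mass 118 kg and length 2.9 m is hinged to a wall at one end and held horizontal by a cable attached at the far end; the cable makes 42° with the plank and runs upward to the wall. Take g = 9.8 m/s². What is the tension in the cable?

T ≈ 864 N

Take torques about the hinge: T sin 42° · 2.9 = 118×9.8×1.45 = 1676.8 N·m.
So T = 1676.8 / (0.6691 × 2.9) = 864.11 N.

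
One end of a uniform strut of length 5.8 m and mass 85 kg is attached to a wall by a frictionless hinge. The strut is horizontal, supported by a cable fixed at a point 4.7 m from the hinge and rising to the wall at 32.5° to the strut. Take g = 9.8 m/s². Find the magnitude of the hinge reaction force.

Take torques about the hinge: T sin 32.5° · 4.7 = 85×9.8×2.9 = 2415.7 N·m.
So T = 2415.7 / (0.5373 × 4.7) = 956.6 N.
ΣF_x = 0: H_x = T cos 32.5° = 806.78 N.
ΣF_y = 0: H_y = (85×9.8) − T sin 32.5° = 833 − 513.98 = 319.02 N.
|H| = √(H_x² + H_y²) = √((806.78)² + (319.02)²) = 867.57 N.

|H| ≈ 868 N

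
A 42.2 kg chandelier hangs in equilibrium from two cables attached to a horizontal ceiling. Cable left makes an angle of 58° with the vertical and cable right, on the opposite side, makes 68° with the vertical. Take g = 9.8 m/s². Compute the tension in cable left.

Angles from the horizontal: cable left is 90° − 58° = 32°, cable right is 90° − 68° = 22°.
Weight W = 42.2 × 9.8 = 413.6 N acts straight down.
Horizontal: T_left cos 32° = T_right cos 22°  →  T_right = 0.9146 T_left.
Vertical: T_left sin 32° + T_right sin 22° = 413.6.
Substituting the horizontal relation into the vertical equation gives 0.8726 T_left = 413.6, so T_left = 474 N.

T_left ≈ 474 N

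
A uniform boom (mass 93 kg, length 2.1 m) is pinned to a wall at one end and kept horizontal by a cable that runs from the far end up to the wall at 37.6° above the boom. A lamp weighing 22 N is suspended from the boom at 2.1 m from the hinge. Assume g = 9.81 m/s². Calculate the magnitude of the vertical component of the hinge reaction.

|H_y| ≈ 456 N

Take torques about the hinge: T sin 37.6° · 2.1 = 93×9.81×1.05 + 22×2.1 = 1004.1 N·m.
So T = 1004.1 / (0.6101 × 2.1) = 783.69 N.
ΣF_y = 0: H_y = (93×9.81 + 22) − T sin 37.6° = 934.33 − 478.17 = 456.16 N.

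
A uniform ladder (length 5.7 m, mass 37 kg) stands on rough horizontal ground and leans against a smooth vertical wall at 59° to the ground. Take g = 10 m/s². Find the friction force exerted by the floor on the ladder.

Torques about the foot: N_wall · 5.7 sin 59° = 37×10×2.85 cos 59° → N_wall = 111.16 N.
ΣF_x = 0: f_floor = N_wall = 111.16 N.

f ≈ 111 N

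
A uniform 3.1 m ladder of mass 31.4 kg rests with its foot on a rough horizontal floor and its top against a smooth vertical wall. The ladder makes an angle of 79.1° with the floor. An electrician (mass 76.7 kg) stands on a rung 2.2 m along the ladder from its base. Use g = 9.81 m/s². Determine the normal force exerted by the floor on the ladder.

ΣF_y = 0: N_floor = 31.4×9.81 + 76.7×9.81 = 1060.5 N.

N_floor ≈ 1060 N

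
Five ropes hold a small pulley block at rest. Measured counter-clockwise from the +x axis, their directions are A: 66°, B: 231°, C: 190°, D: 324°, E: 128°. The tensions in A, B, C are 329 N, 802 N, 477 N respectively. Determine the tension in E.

Resolve: ΣF_x = 329 cos 66° + 802 cos 231° + 477 cos 190° + T_D cos 324° + T_E cos 128° = 0.
        ΣF_y = 329 sin 66° + 802 sin 231° + 477 sin 190° + T_D sin 324° + T_E sin 128° = 0.
The known terms sum to (-840.7, -405.5) N, so 0.8090 T_D − 0.6157 T_E = 840.7 and -0.5878 T_D + 0.7880 T_E = 405.5.
Solving simultaneously: T_D = 3309 N, T_E = 2983 N.

T_E ≈ 2980 N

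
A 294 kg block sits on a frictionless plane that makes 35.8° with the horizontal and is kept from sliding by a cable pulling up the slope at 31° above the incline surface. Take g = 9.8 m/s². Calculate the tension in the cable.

Take axes along and perpendicular to the incline. Weight components: W sin 35.8° = 1685 N down-slope, W cos 35.8° = 2337 N into the surface.
Along incline: T cos 31° = W sin 35.8° → T = 1966 N.
Perpendicular: N = W cos 35.8° − T sin 31° = 1324 N.

T ≈ 1970 N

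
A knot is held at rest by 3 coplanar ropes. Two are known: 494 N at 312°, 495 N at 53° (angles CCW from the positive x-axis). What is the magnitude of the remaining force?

F ≈ 629 N

Sum the known components: ΣF_x = 628.4 N, ΣF_y = 28.21 N.
For equilibrium the remaining force must supply (−ΣF_x, −ΣF_y) = (-628.4, -28.21) N.
Magnitude = √((-628.4)² + (-28.21)²) = 629.1 N; direction = atan2(-28.21, -628.4) = 182.6°.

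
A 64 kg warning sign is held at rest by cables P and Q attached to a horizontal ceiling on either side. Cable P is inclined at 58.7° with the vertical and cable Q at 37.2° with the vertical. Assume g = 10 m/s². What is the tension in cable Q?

T_Q ≈ 550 N

Angles from the horizontal: cable P is 90° − 58.7° = 31.3°, cable Q is 90° − 37.2° = 52.8°.
Weight W = 64 × 10 = 640 N acts straight down.
Horizontal: T_P cos 31.3° = T_Q cos 52.8°  →  T_P = 0.7076 T_Q.
Vertical: T_P sin 31.3° + T_Q sin 52.8° = 640.
Substituting the horizontal relation into the vertical equation gives 1.164 T_Q = 640, so T_Q = 549.8 N.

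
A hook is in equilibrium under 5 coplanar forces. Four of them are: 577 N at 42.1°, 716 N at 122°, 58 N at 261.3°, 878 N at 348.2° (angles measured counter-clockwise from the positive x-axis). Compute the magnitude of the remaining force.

Sum the known components: ΣF_x = 899.4 N, ΣF_y = 757.2 N.
For equilibrium the remaining force must supply (−ΣF_x, −ΣF_y) = (-899.4, -757.2) N.
Magnitude = √((-899.4)² + (-757.2)²) = 1176 N; direction = atan2(-757.2, -899.4) = 220.1°.

F ≈ 1180 N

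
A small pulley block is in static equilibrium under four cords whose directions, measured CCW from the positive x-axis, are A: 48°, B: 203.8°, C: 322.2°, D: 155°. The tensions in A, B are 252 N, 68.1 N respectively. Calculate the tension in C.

T_C ≈ 856 N

Resolve: ΣF_x = 252 cos 48° + 68.1 cos 203.8° + T_C cos 322.2° + T_D cos 155° = 0.
        ΣF_y = 252 sin 48° + 68.1 sin 203.8° + T_C sin 322.2° + T_D sin 155° = 0.
The known terms sum to (106.3, 159.8) N, so 0.7902 T_C − 0.9063 T_D = -106.3 and -0.6129 T_C + 0.4226 T_D = -159.8.
Solving simultaneously: T_C = 856.5 N, T_D = 864 N.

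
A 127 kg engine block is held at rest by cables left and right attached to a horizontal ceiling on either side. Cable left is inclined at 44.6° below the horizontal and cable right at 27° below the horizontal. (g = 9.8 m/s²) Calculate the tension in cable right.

T_right ≈ 934 N

Weight W = 127 × 9.8 = 1245 N acts straight down.
Horizontal: T_left cos 44.6° = T_right cos 27°  →  T_left = 1.251 T_right.
Vertical: T_left sin 44.6° + T_right sin 27° = 1245.
Substituting the horizontal relation into the vertical equation gives 1.333 T_right = 1245, so T_right = 933.9 N.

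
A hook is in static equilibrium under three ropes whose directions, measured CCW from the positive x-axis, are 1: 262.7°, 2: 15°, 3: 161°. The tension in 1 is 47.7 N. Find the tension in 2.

T_2 ≈ 83.5 N

Resolve: ΣF_x = 47.7 cos 262.7° + T_2 cos 15° + T_3 cos 161° = 0.
        ΣF_y = 47.7 sin 262.7° + T_2 sin 15° + T_3 sin 161° = 0.
The known terms sum to (-6.061, -47.31) N, so 0.9659 T_2 − 0.9455 T_3 = 6.061 and 0.2588 T_2 + 0.3256 T_3 = 47.31.
Solving simultaneously: T_2 = 83.53 N, T_3 = 78.92 N.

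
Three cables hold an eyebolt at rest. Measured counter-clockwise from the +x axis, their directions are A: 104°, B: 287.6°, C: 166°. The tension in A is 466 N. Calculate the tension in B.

Resolve: ΣF_x = 466 cos 104° + T_B cos 287.6° + T_C cos 166° = 0.
        ΣF_y = 466 sin 104° + T_B sin 287.6° + T_C sin 166° = 0.
The known terms sum to (-112.7, 452.2) N, so 0.3024 T_B − 0.9703 T_C = 112.7 and -0.9532 T_B + 0.2419 T_C = -452.2.
Solving simultaneously: T_B = 483.1 N, T_C = 34.35 N.

T_B ≈ 483 N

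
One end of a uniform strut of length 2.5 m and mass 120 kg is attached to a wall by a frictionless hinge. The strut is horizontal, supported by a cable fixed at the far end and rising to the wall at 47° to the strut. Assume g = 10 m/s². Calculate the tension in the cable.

T ≈ 820 N

Take torques about the hinge: T sin 47° · 2.5 = 120×10×1.25 = 1500 N·m.
So T = 1500 / (0.7314 × 2.5) = 820.4 N.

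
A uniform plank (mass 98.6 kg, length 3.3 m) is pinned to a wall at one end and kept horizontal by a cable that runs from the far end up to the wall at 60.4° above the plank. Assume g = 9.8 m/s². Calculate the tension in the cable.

T ≈ 556 N

Take torques about the hinge: T sin 60.4° · 3.3 = 98.6×9.8×1.65 = 1594.4 N·m.
So T = 1594.4 / (0.8695 × 3.3) = 555.66 N.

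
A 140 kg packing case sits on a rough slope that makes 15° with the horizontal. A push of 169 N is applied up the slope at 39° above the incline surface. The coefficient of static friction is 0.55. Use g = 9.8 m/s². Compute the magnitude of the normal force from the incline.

Axes along / perpendicular to the incline. W sin 15° = 355.1 N down-slope; W cos 15° = 1325 N into the surface.
Perpendicular: N = W cos 15° − P sin 39° = 1325 − 106.4 = 1219 N.
Along incline: P cos 39° + f = W sin 15° (friction acts up-slope) → f = 355.1 − 131.3 = 223.8 N.
|f| = 223.8 N ≤ μN = 670.4 N, so the packing case is indeed static.

N ≈ 1220 N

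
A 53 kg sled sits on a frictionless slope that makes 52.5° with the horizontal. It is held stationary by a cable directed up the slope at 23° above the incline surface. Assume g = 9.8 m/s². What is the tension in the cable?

Take axes along and perpendicular to the incline. Weight components: W sin 52.5° = 412.1 N down-slope, W cos 52.5° = 316.2 N into the surface.
Along incline: T cos 23° = W sin 52.5° → T = 447.7 N.
Perpendicular: N = W cos 52.5° − T sin 23° = 141.3 N.

T ≈ 448 N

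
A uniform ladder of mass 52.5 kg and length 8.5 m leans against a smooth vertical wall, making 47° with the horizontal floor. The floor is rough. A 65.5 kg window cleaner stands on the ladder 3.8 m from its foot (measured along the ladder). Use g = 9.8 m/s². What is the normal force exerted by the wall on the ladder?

N_wall ≈ 507 N

Torques about the foot: N_wall · 8.5 sin 47° = 52.5×9.8×4.25 cos 47° + 65.5×9.8×3.8 cos 47° → N_wall = 507.49 N.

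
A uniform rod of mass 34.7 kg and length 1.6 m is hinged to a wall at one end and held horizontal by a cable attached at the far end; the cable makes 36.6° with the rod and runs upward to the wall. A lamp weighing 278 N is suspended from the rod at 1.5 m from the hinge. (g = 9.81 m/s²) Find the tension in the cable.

Take torques about the hinge: T sin 36.6° · 1.6 = 34.7×9.81×0.8 + 278×1.5 = 689.33 N·m.
So T = 689.33 / (0.5962 × 1.6) = 722.59 N.

T ≈ 723 N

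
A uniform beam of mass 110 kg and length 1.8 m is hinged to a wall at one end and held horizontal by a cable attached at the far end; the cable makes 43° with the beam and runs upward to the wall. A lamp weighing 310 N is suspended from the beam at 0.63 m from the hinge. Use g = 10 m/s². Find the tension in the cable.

Take torques about the hinge: T sin 43° · 1.8 = 110×10×0.9 + 310×0.63 = 1185.3 N·m.
So T = 1185.3 / (0.6820 × 1.8) = 965.54 N.

T ≈ 966 N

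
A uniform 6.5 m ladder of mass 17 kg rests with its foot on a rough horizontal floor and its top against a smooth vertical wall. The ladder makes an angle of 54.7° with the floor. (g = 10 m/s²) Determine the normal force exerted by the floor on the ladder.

N_floor ≈ 170 N

ΣF_y = 0: N_floor = 17×10 = 170 N.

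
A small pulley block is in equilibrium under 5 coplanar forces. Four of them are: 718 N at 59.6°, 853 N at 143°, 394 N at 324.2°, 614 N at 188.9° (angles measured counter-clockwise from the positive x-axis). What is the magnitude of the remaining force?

Sum the known components: ΣF_x = -605 N, ΣF_y = 807.2 N.
For equilibrium the remaining force must supply (−ΣF_x, −ΣF_y) = (605, -807.2) N.
Magnitude = √((605)² + (-807.2)²) = 1009 N; direction = atan2(-807.2, 605) = 306.9°.

F ≈ 1010 N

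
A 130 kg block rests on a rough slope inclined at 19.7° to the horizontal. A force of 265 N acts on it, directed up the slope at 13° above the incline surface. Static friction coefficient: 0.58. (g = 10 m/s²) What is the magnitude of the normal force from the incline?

N ≈ 1160 N

Axes along / perpendicular to the incline. W sin 19.7° = 438.2 N down-slope; W cos 19.7° = 1224 N into the surface.
Perpendicular: N = W cos 19.7° − P sin 13° = 1224 − 59.61 = 1164 N.
Along incline: P cos 13° + f = W sin 19.7° (friction acts up-slope) → f = 438.2 − 258.2 = 180 N.
|f| = 180 N ≤ μN = 675.3 N, so the block is indeed static.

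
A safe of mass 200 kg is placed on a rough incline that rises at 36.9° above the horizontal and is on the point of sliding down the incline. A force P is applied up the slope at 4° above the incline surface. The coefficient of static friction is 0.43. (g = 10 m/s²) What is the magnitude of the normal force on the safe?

N ≈ 1560 N

On the verge of sliding down the incline, friction equals μN and acts up the slope.
Perpendicular: N + P sin 4° = W cos 36.9° = 1599 N.
Along incline: P cos 4° + μN = W sin 36.9° with W sin 36.9° = 1201 N.
Solving the pair for P and N: P = 530.3 N, N = 1562 N (and f = μN = 671.8 N).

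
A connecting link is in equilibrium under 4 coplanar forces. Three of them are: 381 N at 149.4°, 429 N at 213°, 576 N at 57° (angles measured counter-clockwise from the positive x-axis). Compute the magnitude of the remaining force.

Sum the known components: ΣF_x = -374 N, ΣF_y = 443.4 N.
For equilibrium the remaining force must supply (−ΣF_x, −ΣF_y) = (374, -443.4) N.
Magnitude = √((374)² + (-443.4)²) = 580.1 N; direction = atan2(-443.4, 374) = 310.2°.

F ≈ 580 N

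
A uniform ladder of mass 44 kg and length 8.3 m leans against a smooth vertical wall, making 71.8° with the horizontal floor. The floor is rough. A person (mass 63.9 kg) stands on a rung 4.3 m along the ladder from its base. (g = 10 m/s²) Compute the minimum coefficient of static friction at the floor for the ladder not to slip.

μ_min ≈ 0.168

ΣF_y = 0: N_floor = 44×10 + 63.9×10 = 1079 N.
Torques about the foot: N_wall · 8.3 sin 71.8° = 44×10×4.15 cos 71.8° + 63.9×10×4.3 cos 71.8° → N_wall = 181.18 N.
ΣF_x = 0: f_floor = N_wall = 181.18 N.
μ_min = f_floor / N_floor = 181.18 / 1079 = 0.1679.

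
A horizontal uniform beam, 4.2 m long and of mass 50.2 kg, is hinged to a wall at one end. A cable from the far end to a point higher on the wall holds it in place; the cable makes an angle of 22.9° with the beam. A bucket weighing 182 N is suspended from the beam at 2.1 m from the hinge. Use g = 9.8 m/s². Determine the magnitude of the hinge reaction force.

|H| ≈ 866 N

Take torques about the hinge: T sin 22.9° · 4.2 = 50.2×9.8×2.1 + 182×2.1 = 1415.3 N·m.
So T = 1415.3 / (0.3891 × 4.2) = 866 N.
ΣF_x = 0: H_x = T cos 22.9° = 797.74 N.
ΣF_y = 0: H_y = (50.2×9.8 + 182) − T sin 22.9° = 673.96 − 336.98 = 336.98 N.
|H| = √(H_x² + H_y²) = √((797.74)² + (336.98)²) = 866 N.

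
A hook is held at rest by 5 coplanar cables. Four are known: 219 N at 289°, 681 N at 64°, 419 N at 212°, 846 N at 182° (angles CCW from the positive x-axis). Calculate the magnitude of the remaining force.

Sum the known components: ΣF_x = -831 N, ΣF_y = 153.4 N.
For equilibrium the remaining force must supply (−ΣF_x, −ΣF_y) = (831, -153.4) N.
Magnitude = √((831)² + (-153.4)²) = 845 N; direction = atan2(-153.4, 831) = 349.5°.

F ≈ 845 N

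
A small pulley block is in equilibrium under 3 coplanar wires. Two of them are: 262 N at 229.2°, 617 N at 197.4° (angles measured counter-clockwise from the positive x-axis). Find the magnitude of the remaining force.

Sum the known components: ΣF_x = -760 N, ΣF_y = -382.8 N.
For equilibrium the remaining force must supply (−ΣF_x, −ΣF_y) = (760, 382.8) N.
Magnitude = √((760)² + (382.8)²) = 850.9 N; direction = atan2(382.8, 760) = 26.7°.

F ≈ 851 N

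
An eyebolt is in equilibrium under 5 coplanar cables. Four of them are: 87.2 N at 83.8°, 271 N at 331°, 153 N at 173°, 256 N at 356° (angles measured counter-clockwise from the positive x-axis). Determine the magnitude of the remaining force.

Sum the known components: ΣF_x = 350 N, ΣF_y = -43.91 N.
For equilibrium the remaining force must supply (−ΣF_x, −ΣF_y) = (-350, 43.91) N.
Magnitude = √((-350)² + (43.91)²) = 352.7 N; direction = atan2(43.91, -350) = 172.8°.

F ≈ 353 N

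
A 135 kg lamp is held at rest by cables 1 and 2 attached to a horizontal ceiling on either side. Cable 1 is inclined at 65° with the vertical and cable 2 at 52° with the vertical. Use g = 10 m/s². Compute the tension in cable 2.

T_2 ≈ 1370 N

Angles from the horizontal: cable 1 is 90° − 65° = 25°, cable 2 is 90° − 52° = 38°.
Weight W = 135 × 10 = 1350 N acts straight down.
Horizontal: T_1 cos 25° = T_2 cos 38°  →  T_1 = 0.8695 T_2.
Vertical: T_1 sin 25° + T_2 sin 38° = 1350.
Substituting the horizontal relation into the vertical equation gives 0.9831 T_2 = 1350, so T_2 = 1373 N.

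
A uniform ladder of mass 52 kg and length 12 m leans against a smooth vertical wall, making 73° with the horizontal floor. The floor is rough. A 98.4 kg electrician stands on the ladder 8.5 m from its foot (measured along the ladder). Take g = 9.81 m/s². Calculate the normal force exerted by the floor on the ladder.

ΣF_y = 0: N_floor = 52×9.81 + 98.4×9.81 = 1475.4 N.

N_floor ≈ 1480 N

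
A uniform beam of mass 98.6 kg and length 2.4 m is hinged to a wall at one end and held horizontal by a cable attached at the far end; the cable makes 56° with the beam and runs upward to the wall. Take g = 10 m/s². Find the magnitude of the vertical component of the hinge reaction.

|H_y| ≈ 493 N

Take torques about the hinge: T sin 56° · 2.4 = 98.6×10×1.2 = 1183.2 N·m.
So T = 1183.2 / (0.8290 × 2.4) = 594.67 N.
ΣF_y = 0: H_y = (98.6×10) − T sin 56° = 986 − 493 = 493 N.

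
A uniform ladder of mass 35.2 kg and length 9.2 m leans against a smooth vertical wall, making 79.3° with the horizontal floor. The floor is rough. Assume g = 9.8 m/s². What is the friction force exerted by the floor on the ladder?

Torques about the foot: N_wall · 9.2 sin 79.3° = 35.2×9.8×4.6 cos 79.3° → N_wall = 32.59 N.
ΣF_x = 0: f_floor = N_wall = 32.59 N.

f ≈ 32.6 N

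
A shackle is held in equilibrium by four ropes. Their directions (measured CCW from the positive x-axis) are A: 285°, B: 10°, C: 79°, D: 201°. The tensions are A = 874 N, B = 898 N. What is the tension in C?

T_C ≈ 1230 N

Resolve: ΣF_x = 874 cos 285° + 898 cos 10° + T_C cos 79° + T_D cos 201° = 0.
        ΣF_y = 874 sin 285° + 898 sin 10° + T_C sin 79° + T_D sin 201° = 0.
The known terms sum to (1111, -688.3) N, so 0.1908 T_C − 0.9336 T_D = -1111 and 0.9816 T_C − 0.3584 T_D = 688.3.
Solving simultaneously: T_C = 1227 N, T_D = 1440 N.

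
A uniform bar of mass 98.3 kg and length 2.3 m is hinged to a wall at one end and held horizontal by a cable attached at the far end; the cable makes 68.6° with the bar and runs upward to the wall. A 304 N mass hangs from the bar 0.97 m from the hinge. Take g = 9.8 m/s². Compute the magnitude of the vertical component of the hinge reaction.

Take torques about the hinge: T sin 68.6° · 2.3 = 98.3×9.8×1.15 + 304×0.97 = 1402.7 N·m.
So T = 1402.7 / (0.9311 × 2.3) = 655.04 N.
ΣF_y = 0: H_y = (98.3×9.8 + 304) − T sin 68.6° = 1267.3 − 609.88 = 657.46 N.

|H_y| ≈ 657 N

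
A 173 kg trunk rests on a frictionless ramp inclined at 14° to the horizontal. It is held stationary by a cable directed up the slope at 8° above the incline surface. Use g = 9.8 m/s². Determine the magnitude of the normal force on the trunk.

Take axes along and perpendicular to the incline. Weight components: W sin 14° = 410.2 N down-slope, W cos 14° = 1645 N into the surface.
Along incline: T cos 8° = W sin 14° → T = 414.2 N.
Perpendicular: N = W cos 14° − T sin 8° = 1587 N.

N ≈ 1590 N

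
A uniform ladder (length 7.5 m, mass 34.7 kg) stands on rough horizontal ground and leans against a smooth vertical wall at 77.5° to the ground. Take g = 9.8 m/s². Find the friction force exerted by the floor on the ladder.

f ≈ 37.7 N

Torques about the foot: N_wall · 7.5 sin 77.5° = 34.7×9.8×3.75 cos 77.5° → N_wall = 37.695 N.
ΣF_x = 0: f_floor = N_wall = 37.695 N.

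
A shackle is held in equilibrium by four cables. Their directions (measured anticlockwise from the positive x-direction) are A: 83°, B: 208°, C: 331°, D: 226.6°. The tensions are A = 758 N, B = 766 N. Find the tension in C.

Resolve: ΣF_x = 758 cos 83° + 766 cos 208° + T_C cos 331° + T_D cos 226.6° = 0.
        ΣF_y = 758 sin 83° + 766 sin 208° + T_C sin 331° + T_D sin 226.6° = 0.
The known terms sum to (-584, 392.7) N, so 0.8746 T_C − 0.6871 T_D = 584 and -0.4848 T_C − 0.7266 T_D = -392.7.
Solving simultaneously: T_C = 716.6 N, T_D = 62.34 N.

T_C ≈ 717 N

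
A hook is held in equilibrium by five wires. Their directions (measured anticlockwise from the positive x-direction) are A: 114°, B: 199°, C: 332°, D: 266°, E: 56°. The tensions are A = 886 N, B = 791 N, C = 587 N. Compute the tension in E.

T_E ≈ 1220 N

Resolve: ΣF_x = 886 cos 114° + 791 cos 199° + 587 cos 332° + T_D cos 266° + T_E cos 56° = 0.
        ΣF_y = 886 sin 114° + 791 sin 199° + 587 sin 332° + T_D sin 266° + T_E sin 56° = 0.
The known terms sum to (-590, 276.3) N, so -0.0698 T_D + 0.5592 T_E = 590 and -0.9976 T_D + 0.8290 T_E = -276.3.
Solving simultaneously: T_D = 1287 N, T_E = 1216 N.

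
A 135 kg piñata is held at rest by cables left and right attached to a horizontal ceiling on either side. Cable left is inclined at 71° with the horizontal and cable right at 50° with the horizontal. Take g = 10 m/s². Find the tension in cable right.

T_right ≈ 513 N

Weight W = 135 × 10 = 1350 N acts straight down.
Horizontal: T_left cos 71° = T_right cos 50°  →  T_left = 1.974 T_right.
Vertical: T_left sin 71° + T_right sin 50° = 1350.
Substituting the horizontal relation into the vertical equation gives 2.633 T_right = 1350, so T_right = 512.8 N.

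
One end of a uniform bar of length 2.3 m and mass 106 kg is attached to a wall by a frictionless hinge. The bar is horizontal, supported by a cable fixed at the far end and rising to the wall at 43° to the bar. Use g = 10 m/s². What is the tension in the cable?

Take torques about the hinge: T sin 43° · 2.3 = 106×10×1.15 = 1219 N·m.
So T = 1219 / (0.6820 × 2.3) = 777.13 N.

T ≈ 777 N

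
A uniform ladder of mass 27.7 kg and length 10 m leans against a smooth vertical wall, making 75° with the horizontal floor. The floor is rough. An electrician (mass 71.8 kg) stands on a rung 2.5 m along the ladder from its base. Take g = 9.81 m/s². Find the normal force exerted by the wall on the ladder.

Torques about the foot: N_wall · 10 sin 75° = 27.7×9.81×5 cos 75° + 71.8×9.81×2.5 cos 75° → N_wall = 83.589 N.

N_wall ≈ 83.6 N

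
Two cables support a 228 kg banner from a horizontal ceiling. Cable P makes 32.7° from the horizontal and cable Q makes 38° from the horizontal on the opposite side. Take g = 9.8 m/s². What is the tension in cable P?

T_P ≈ 1870 N

Weight W = 228 × 9.8 = 2234 N acts straight down.
Horizontal: T_P cos 32.7° = T_Q cos 38°  →  T_Q = 1.068 T_P.
Vertical: T_P sin 32.7° + T_Q sin 38° = 2234.
Substituting the horizontal relation into the vertical equation gives 1.198 T_P = 2234, so T_P = 1866 N.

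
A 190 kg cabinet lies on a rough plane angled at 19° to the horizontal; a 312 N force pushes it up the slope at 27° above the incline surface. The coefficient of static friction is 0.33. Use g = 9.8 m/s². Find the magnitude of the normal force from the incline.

Axes along / perpendicular to the incline. W sin 19° = 606.2 N down-slope; W cos 19° = 1761 N into the surface.
Perpendicular: N = W cos 19° − P sin 27° = 1761 − 141.6 = 1619 N.
Along incline: P cos 27° + f = W sin 19° (friction acts up-slope) → f = 606.2 − 278 = 328.2 N.
|f| = 328.2 N ≤ μN = 534.2 N, so the cabinet is indeed static.

N ≈ 1620 N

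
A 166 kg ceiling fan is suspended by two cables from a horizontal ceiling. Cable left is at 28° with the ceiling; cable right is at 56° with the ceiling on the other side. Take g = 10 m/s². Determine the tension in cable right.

Weight W = 166 × 10 = 1660 N acts straight down.
Horizontal: T_left cos 28° = T_right cos 56°  →  T_left = 0.6333 T_right.
Vertical: T_left sin 28° + T_right sin 56° = 1660.
Substituting the horizontal relation into the vertical equation gives 1.126 T_right = 1660, so T_right = 1474 N.

T_right ≈ 1470 N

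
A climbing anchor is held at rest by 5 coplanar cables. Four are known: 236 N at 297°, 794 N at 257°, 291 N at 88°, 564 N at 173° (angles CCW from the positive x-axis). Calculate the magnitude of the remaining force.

Sum the known components: ΣF_x = -621.1 N, ΣF_y = -624.4 N.
For equilibrium the remaining force must supply (−ΣF_x, −ΣF_y) = (621.1, 624.4) N.
Magnitude = √((621.1)² + (624.4)²) = 880.7 N; direction = atan2(624.4, 621.1) = 45.2°.

F ≈ 881 N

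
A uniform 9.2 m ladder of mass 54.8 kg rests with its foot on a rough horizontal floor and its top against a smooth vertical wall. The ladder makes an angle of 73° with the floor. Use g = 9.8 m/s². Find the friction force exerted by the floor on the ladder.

f ≈ 82.1 N

Torques about the foot: N_wall · 9.2 sin 73° = 54.8×9.8×4.6 cos 73° → N_wall = 82.095 N.
ΣF_x = 0: f_floor = N_wall = 82.095 N.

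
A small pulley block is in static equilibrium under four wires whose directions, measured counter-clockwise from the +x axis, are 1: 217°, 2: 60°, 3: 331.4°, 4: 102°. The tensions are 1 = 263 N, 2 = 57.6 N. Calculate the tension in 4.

Resolve: ΣF_x = 263 cos 217° + 57.6 cos 60° + T_3 cos 331.4° + T_4 cos 102° = 0.
        ΣF_y = 263 sin 217° + 57.6 sin 60° + T_3 sin 331.4° + T_4 sin 102° = 0.
The known terms sum to (-181.2, -108.4) N, so 0.8780 T_3 − 0.2079 T_4 = 181.2 and -0.4787 T_3 + 0.9781 T_4 = 108.4.
Solving simultaneously: T_3 = 263.2 N, T_4 = 239.6 N.

T_4 ≈ 240 N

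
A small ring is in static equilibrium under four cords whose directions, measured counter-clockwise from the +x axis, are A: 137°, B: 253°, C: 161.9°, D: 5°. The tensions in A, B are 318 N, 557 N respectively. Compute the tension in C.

Resolve: ΣF_x = 318 cos 137° + 557 cos 253° + T_C cos 161.9° + T_D cos 5° = 0.
        ΣF_y = 318 sin 137° + 557 sin 253° + T_C sin 161.9° + T_D sin 5° = 0.
The known terms sum to (-395.4, -315.8) N, so -0.9505 T_C + 0.9962 T_D = 395.4 and 0.3107 T_C + 0.0872 T_D = 315.8.
Solving simultaneously: T_C = 714 N, T_D = 1078 N.

T_C ≈ 714 N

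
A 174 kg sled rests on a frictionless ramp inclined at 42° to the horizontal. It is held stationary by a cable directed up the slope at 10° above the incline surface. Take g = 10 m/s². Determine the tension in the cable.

T ≈ 1180 N

Take axes along and perpendicular to the incline. Weight components: W sin 42° = 1164 N down-slope, W cos 42° = 1293 N into the surface.
Along incline: T cos 10° = W sin 42° → T = 1182 N.
Perpendicular: N = W cos 42° − T sin 10° = 1088 N.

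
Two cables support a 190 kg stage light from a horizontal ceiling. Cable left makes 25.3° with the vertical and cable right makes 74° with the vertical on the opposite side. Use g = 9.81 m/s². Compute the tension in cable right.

T_right ≈ 807 N

Angles from the horizontal: cable left is 90° − 25.3° = 64.7°, cable right is 90° − 74° = 16°.
Weight W = 190 × 9.81 = 1864 N acts straight down.
Horizontal: T_left cos 64.7° = T_right cos 16°  →  T_left = 2.249 T_right.
Vertical: T_left sin 64.7° + T_right sin 16° = 1864.
Substituting the horizontal relation into the vertical equation gives 2.309 T_right = 1864, so T_right = 807.2 N.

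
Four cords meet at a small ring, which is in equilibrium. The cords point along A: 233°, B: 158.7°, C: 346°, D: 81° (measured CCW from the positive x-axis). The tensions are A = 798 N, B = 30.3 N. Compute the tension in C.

T_C ≈ 406 N

Resolve: ΣF_x = 798 cos 233° + 30.3 cos 158.7° + T_C cos 346° + T_D cos 81° = 0.
        ΣF_y = 798 sin 233° + 30.3 sin 158.7° + T_C sin 346° + T_D sin 81° = 0.
The known terms sum to (-508.5, -626.3) N, so 0.9703 T_C + 0.1564 T_D = 508.5 and -0.2419 T_C + 0.9877 T_D = 626.3.
Solving simultaneously: T_C = 405.8 N, T_D = 733.5 N.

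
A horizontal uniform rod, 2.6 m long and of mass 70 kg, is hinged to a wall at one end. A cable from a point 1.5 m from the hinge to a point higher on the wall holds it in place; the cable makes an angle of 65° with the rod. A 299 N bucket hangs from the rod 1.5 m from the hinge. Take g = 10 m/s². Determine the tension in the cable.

T ≈ 999 N

Take torques about the hinge: T sin 65° · 1.5 = 70×10×1.3 + 299×1.5 = 1358.5 N·m.
So T = 1358.5 / (0.9063 × 1.5) = 999.29 N.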